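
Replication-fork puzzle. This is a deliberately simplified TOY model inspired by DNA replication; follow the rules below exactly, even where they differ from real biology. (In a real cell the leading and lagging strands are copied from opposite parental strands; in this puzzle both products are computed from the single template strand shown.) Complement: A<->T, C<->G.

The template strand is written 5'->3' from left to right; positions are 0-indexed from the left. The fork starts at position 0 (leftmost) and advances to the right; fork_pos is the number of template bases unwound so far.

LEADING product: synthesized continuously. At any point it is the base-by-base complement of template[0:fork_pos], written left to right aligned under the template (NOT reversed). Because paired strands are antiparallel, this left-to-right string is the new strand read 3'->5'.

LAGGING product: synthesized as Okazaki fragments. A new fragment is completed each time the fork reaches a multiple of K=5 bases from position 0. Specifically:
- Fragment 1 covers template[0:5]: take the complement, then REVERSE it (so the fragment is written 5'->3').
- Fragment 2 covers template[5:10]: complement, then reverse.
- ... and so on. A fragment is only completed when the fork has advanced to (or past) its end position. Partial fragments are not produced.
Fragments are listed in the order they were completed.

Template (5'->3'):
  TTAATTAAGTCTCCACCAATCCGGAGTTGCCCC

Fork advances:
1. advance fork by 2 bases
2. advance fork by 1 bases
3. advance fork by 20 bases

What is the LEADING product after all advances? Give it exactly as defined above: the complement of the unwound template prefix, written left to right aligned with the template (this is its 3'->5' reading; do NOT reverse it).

Step 1: advance 2 -> fork_pos = 0 + 2 = 2.
Step 2: advance 1 -> fork_pos = 2 + 1 = 3.
Step 3: advance 20 -> fork_pos = 3 + 20 = 23.
Unwound prefix: template[0:23] = TTAATTAAGTCTCCACCAATCCG
Complement it base by base (A<->T, C<->G), keeping left-to-right order:
  [0:5] TTAAT -> AATTA
  [5:10] TAAGT -> ATTCA
  [10:15] CTCCA -> GAGGT
  [15:20] CCAAT -> GGTTA
  [20:23] CCG -> GGC
Concatenate: AATTAATTCAGAGGTGGTTAGGC (length 23; written aligned with the template, i.e. 3'->5').

Answer: AATTAATTCAGAGGTGGTTAGGC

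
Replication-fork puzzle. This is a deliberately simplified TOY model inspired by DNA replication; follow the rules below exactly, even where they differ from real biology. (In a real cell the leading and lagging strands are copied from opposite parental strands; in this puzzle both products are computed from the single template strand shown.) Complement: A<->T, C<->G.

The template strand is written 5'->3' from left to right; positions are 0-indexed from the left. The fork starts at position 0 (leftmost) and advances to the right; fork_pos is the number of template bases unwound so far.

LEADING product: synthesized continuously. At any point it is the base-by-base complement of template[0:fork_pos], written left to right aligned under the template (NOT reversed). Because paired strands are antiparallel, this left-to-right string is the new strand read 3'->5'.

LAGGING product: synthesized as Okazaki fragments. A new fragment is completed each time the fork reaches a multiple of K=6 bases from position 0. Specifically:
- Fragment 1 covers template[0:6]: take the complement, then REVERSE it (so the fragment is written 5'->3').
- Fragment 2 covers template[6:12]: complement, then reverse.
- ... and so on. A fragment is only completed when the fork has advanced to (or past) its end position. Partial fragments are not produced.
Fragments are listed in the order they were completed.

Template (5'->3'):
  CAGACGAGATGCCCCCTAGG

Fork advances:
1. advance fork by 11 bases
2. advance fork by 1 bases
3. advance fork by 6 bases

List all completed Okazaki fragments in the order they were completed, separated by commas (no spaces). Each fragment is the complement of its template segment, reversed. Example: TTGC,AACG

Answer: CGTCTG,GCATCT,TAGGGG

Derivation:
Step 1: advance 11 -> fork_pos = 0 + 11 = 11. Reached multiple(s) of 6: 6 -> fragment 1 completed (1 total).
Step 2: advance 1 -> fork_pos = 11 + 1 = 12. Reached multiple(s) of 6: 12 -> fragment 2 completed (2 total).
Step 3: advance 6 -> fork_pos = 12 + 6 = 18. Reached multiple(s) of 6: 18 -> fragment 3 completed (3 total).
Final fork_pos = 18, so 3 fragment(s) are complete. Build each: template segment -> complement -> reverse.
Fragment 1: template[0:6] = CAGACG -> complement GTCTGC -> reversed CGTCTG
Fragment 2: template[6:12] = AGATGC -> complement TCTACG -> reversed GCATCT
Fragment 3: template[12:18] = CCCCTA -> complement GGGGAT -> reversed TAGGGG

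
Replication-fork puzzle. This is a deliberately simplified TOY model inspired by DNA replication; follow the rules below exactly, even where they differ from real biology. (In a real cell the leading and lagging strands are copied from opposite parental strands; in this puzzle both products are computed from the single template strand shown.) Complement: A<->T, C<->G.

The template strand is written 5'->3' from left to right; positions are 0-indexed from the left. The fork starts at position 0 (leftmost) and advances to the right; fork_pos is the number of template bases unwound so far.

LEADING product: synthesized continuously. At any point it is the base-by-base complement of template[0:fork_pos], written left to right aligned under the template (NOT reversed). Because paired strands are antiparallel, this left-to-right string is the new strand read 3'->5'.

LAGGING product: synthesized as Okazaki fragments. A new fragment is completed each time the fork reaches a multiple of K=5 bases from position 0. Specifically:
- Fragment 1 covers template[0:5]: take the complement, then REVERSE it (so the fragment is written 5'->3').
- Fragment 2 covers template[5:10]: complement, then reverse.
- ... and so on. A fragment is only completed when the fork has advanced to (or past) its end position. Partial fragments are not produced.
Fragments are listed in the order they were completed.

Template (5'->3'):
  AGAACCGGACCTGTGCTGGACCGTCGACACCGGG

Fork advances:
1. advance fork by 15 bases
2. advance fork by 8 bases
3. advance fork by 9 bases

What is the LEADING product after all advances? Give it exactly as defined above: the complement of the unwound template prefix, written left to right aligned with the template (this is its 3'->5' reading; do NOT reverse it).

Answer: TCTTGGCCTGGACACGACCTGGCAGCTGTGGC

Derivation:
Step 1: advance 15 -> fork_pos = 0 + 15 = 15.
Step 2: advance 8 -> fork_pos = 15 + 8 = 23.
Step 3: advance 9 -> fork_pos = 23 + 9 = 32.
Unwound prefix: template[0:32] = AGAACCGGACCTGTGCTGGACCGTCGACACCG
Complement it base by base (A<->T, C<->G), keeping left-to-right order:
  [0:5] AGAAC -> TCTTG
  [5:10] CGGAC -> GCCTG
  [10:15] CTGTG -> GACAC
  [15:20] CTGGA -> GACCT
  [20:25] CCGTC -> GGCAG
  [25:30] GACAC -> CTGTG
  [30:32] CG -> GC
Concatenate: TCTTGGCCTGGACACGACCTGGCAGCTGTGGC (length 32; written aligned with the template, i.e. 3'->5').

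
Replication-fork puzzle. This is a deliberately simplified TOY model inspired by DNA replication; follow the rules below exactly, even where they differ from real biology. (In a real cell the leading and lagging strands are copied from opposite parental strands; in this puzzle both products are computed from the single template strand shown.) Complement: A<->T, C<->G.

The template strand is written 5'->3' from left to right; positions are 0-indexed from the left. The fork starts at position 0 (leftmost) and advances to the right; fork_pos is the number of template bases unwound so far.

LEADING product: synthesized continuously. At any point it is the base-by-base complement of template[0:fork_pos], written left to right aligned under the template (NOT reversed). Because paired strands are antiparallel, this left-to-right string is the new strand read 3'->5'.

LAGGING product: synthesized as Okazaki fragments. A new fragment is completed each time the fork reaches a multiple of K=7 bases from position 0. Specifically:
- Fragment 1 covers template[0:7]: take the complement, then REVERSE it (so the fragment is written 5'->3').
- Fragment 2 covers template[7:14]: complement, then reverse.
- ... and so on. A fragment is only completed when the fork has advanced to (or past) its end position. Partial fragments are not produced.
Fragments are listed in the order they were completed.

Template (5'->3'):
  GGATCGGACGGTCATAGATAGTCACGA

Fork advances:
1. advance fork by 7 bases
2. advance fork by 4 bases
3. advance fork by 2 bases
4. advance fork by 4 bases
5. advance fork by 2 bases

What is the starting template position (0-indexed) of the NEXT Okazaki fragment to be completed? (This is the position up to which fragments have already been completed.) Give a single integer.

Answer: 14

Derivation:
Step 1: advance 7 -> fork_pos = 0 + 7 = 7. Reached multiple(s) of 7: 7 -> fragment 1 completed (1 total).
Step 2: advance 4 -> fork_pos = 7 + 4 = 11. Next multiple of 7 is 14 (not reached); still 1 fragment(s).
Step 3: advance 2 -> fork_pos = 11 + 2 = 13. Next multiple of 7 is 14 (not reached); still 1 fragment(s).
Step 4: advance 4 -> fork_pos = 13 + 4 = 17. Reached multiple(s) of 7: 14 -> fragment 2 completed (2 total).
Step 5: advance 2 -> fork_pos = 17 + 2 = 19. Next multiple of 7 is 21 (not reached); still 2 fragment(s).
2 fragment(s) completed, covering template[0:14] (2 x 7 = 14). The next fragment, fragment 3, covers template[14:21], so it starts at position 14.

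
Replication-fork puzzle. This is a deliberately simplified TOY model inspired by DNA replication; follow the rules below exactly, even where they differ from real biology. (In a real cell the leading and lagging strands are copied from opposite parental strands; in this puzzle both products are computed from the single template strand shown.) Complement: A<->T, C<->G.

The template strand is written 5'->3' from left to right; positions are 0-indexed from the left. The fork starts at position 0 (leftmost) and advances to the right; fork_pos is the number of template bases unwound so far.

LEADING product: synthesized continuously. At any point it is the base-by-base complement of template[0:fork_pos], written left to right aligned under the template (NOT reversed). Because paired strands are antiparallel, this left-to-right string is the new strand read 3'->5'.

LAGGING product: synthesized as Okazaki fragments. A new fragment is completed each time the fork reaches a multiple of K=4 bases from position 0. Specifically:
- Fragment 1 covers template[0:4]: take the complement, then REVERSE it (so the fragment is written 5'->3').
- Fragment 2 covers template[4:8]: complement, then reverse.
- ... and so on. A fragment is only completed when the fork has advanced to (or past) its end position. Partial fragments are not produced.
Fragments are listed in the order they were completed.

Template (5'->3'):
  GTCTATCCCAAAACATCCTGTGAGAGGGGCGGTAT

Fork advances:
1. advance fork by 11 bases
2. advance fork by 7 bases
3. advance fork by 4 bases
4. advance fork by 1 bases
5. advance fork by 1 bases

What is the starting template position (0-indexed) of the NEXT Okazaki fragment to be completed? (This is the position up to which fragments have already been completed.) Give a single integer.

Answer: 24

Derivation:
Step 1: advance 11 -> fork_pos = 0 + 11 = 11. Reached multiple(s) of 4: 4, 8 -> fragments 1-2 completed (2 total).
Step 2: advance 7 -> fork_pos = 11 + 7 = 18. Reached multiple(s) of 4: 12, 16 -> fragments 3-4 completed (4 total).
Step 3: advance 4 -> fork_pos = 18 + 4 = 22. Reached multiple(s) of 4: 20 -> fragment 5 completed (5 total).
Step 4: advance 1 -> fork_pos = 22 + 1 = 23. Next multiple of 4 is 24 (not reached); still 5 fragment(s).
Step 5: advance 1 -> fork_pos = 23 + 1 = 24. Reached multiple(s) of 4: 24 -> fragment 6 completed (6 total).
6 fragment(s) completed, covering template[0:24] (6 x 4 = 24). The next fragment, fragment 7, covers template[24:28], so it starts at position 24.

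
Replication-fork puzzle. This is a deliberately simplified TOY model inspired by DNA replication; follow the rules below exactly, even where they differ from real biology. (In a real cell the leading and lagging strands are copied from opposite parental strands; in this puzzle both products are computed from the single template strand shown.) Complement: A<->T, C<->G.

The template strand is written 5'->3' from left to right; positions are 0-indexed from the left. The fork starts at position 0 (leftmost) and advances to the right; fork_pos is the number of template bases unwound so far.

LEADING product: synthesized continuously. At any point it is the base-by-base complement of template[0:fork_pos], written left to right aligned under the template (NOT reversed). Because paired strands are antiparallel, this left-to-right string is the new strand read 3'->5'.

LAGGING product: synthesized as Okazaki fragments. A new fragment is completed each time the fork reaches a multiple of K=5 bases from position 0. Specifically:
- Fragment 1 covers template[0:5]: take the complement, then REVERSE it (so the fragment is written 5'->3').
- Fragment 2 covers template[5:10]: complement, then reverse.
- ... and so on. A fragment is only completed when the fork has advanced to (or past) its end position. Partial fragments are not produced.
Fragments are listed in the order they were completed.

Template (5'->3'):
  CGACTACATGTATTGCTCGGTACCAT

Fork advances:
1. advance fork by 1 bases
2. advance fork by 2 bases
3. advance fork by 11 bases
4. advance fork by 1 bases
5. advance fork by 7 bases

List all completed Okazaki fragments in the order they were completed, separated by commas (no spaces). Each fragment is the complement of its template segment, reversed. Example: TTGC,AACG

Answer: AGTCG,CATGT,CAATA,CCGAG

Derivation:
Step 1: advance 1 -> fork_pos = 0 + 1 = 1. Next multiple of 5 is 5 (not reached); still 0 fragment(s).
Step 2: advance 2 -> fork_pos = 1 + 2 = 3. Next multiple of 5 is 5 (not reached); still 0 fragment(s).
Step 3: advance 11 -> fork_pos = 3 + 11 = 14. Reached multiple(s) of 5: 5, 10 -> fragments 1-2 completed (2 total).
Step 4: advance 1 -> fork_pos = 14 + 1 = 15. Reached multiple(s) of 5: 15 -> fragment 3 completed (3 total).
Step 5: advance 7 -> fork_pos = 15 + 7 = 22. Reached multiple(s) of 5: 20 -> fragment 4 completed (4 total).
Final fork_pos = 22, so 4 fragment(s) are complete. Build each: template segment -> complement -> reverse.
Fragment 1: template[0:5] = CGACT -> complement GCTGA -> reversed AGTCG
Fragment 2: template[5:10] = ACATG -> complement TGTAC -> reversed CATGT
Fragment 3: template[10:15] = TATTG -> complement ATAAC -> reversed CAATA
Fragment 4: template[15:20] = CTCGG -> complement GAGCC -> reversed CCGAG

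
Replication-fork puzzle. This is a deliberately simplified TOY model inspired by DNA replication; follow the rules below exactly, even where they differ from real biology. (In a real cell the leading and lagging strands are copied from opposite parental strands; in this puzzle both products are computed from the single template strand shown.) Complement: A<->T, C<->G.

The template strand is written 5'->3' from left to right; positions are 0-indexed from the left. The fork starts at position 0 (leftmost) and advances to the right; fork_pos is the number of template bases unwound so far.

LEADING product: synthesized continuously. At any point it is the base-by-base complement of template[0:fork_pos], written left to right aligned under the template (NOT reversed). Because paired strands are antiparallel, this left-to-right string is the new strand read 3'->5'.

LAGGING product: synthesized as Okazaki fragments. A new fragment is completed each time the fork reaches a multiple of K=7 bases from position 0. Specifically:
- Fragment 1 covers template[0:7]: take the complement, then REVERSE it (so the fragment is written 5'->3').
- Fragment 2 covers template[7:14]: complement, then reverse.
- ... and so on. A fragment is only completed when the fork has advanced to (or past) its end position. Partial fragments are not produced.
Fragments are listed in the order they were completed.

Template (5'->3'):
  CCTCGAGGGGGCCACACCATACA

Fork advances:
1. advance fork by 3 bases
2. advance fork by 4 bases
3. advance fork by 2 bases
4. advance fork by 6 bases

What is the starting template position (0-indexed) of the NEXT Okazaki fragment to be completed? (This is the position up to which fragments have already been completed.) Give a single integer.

Step 1: advance 3 -> fork_pos = 0 + 3 = 3. Next multiple of 7 is 7 (not reached); still 0 fragment(s).
Step 2: advance 4 -> fork_pos = 3 + 4 = 7. Reached multiple(s) of 7: 7 -> fragment 1 completed (1 total).
Step 3: advance 2 -> fork_pos = 7 + 2 = 9. Next multiple of 7 is 14 (not reached); still 1 fragment(s).
Step 4: advance 6 -> fork_pos = 9 + 6 = 15. Reached multiple(s) of 7: 14 -> fragment 2 completed (2 total).
2 fragment(s) completed, covering template[0:14] (2 x 7 = 14). The next fragment, fragment 3, covers template[14:21], so it starts at position 14.

Answer: 14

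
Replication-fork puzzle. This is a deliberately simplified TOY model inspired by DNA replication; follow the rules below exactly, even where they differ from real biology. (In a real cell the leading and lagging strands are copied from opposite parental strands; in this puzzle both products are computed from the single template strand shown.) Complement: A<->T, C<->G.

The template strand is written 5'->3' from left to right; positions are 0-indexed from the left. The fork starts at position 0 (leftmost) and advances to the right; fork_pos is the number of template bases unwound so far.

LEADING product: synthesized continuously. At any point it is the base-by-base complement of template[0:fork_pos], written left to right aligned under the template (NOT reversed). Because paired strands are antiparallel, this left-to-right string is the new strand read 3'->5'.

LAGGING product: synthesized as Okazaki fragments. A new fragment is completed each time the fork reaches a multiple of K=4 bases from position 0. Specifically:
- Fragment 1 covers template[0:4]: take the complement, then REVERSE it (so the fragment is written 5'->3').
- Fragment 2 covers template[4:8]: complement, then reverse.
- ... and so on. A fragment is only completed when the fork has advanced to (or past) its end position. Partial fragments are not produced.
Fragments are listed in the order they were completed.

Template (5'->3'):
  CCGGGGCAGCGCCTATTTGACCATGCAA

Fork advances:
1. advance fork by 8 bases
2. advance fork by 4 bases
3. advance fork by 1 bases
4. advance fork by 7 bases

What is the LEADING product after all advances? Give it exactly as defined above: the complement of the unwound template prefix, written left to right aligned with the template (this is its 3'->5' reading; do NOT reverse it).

Step 1: advance 8 -> fork_pos = 0 + 8 = 8.
Step 2: advance 4 -> fork_pos = 8 + 4 = 12.
Step 3: advance 1 -> fork_pos = 12 + 1 = 13.
Step 4: advance 7 -> fork_pos = 13 + 7 = 20.
Unwound prefix: template[0:20] = CCGGGGCAGCGCCTATTTGA
Complement it base by base (A<->T, C<->G), keeping left-to-right order:
  [0:5] CCGGG -> GGCCC
  [5:10] GCAGC -> CGTCG
  [10:15] GCCTA -> CGGAT
  [15:20] TTTGA -> AAACT
Concatenate: GGCCCCGTCGCGGATAAACT (length 20; written aligned with the template, i.e. 3'->5').

Answer: GGCCCCGTCGCGGATAAACT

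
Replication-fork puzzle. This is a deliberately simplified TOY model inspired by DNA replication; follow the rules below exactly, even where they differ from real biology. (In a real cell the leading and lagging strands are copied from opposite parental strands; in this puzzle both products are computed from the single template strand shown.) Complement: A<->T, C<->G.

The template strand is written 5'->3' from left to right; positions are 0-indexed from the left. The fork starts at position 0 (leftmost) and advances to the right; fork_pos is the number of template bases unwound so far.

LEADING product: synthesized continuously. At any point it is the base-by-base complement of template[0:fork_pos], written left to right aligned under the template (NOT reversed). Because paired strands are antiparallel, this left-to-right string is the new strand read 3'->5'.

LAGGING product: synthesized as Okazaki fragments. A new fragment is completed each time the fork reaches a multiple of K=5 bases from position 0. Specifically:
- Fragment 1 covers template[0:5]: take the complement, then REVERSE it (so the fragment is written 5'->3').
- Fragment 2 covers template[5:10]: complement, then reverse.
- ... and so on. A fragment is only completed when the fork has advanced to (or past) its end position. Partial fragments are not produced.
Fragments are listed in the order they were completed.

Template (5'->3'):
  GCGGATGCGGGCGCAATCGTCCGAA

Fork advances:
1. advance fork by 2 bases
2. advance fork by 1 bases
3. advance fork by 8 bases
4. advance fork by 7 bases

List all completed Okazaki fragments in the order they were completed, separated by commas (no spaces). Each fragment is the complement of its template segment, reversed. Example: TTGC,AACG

Answer: TCCGC,CCGCA,TGCGC

Derivation:
Step 1: advance 2 -> fork_pos = 0 + 2 = 2. Next multiple of 5 is 5 (not reached); still 0 fragment(s).
Step 2: advance 1 -> fork_pos = 2 + 1 = 3. Next multiple of 5 is 5 (not reached); still 0 fragment(s).
Step 3: advance 8 -> fork_pos = 3 + 8 = 11. Reached multiple(s) of 5: 5, 10 -> fragments 1-2 completed (2 total).
Step 4: advance 7 -> fork_pos = 11 + 7 = 18. Reached multiple(s) of 5: 15 -> fragment 3 completed (3 total).
Final fork_pos = 18, so 3 fragment(s) are complete. Build each: template segment -> complement -> reverse.
Fragment 1: template[0:5] = GCGGA -> complement CGCCT -> reversed TCCGC
Fragment 2: template[5:10] = TGCGG -> complement ACGCC -> reversed CCGCA
Fragment 3: template[10:15] = GCGCA -> complement CGCGT -> reversed TGCGC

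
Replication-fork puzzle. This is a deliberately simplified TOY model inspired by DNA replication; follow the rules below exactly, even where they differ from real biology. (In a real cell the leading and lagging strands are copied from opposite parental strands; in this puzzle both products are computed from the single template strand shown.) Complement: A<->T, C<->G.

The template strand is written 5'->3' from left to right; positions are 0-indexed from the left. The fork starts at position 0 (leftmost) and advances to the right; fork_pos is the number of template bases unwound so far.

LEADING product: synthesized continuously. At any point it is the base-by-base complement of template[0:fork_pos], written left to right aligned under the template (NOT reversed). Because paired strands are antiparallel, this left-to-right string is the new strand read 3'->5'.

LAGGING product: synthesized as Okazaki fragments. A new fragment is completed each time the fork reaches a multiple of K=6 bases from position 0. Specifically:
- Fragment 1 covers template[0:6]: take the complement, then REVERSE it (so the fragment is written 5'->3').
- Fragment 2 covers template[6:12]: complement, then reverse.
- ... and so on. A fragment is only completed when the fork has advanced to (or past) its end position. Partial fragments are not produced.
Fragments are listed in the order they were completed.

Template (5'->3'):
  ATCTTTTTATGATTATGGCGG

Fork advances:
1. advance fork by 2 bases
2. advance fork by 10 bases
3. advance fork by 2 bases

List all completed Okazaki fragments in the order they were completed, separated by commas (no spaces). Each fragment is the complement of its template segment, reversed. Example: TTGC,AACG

Answer: AAAGAT,TCATAA

Derivation:
Step 1: advance 2 -> fork_pos = 0 + 2 = 2. Next multiple of 6 is 6 (not reached); still 0 fragment(s).
Step 2: advance 10 -> fork_pos = 2 + 10 = 12. Reached multiple(s) of 6: 6, 12 -> fragments 1-2 completed (2 total).
Step 3: advance 2 -> fork_pos = 12 + 2 = 14. Next multiple of 6 is 18 (not reached); still 2 fragment(s).
Final fork_pos = 14, so 2 fragment(s) are complete. Build each: template segment -> complement -> reverse.
Fragment 1: template[0:6] = ATCTTT -> complement TAGAAA -> reversed AAAGAT
Fragment 2: template[6:12] = TTATGA -> complement AATACT -> reversed TCATAA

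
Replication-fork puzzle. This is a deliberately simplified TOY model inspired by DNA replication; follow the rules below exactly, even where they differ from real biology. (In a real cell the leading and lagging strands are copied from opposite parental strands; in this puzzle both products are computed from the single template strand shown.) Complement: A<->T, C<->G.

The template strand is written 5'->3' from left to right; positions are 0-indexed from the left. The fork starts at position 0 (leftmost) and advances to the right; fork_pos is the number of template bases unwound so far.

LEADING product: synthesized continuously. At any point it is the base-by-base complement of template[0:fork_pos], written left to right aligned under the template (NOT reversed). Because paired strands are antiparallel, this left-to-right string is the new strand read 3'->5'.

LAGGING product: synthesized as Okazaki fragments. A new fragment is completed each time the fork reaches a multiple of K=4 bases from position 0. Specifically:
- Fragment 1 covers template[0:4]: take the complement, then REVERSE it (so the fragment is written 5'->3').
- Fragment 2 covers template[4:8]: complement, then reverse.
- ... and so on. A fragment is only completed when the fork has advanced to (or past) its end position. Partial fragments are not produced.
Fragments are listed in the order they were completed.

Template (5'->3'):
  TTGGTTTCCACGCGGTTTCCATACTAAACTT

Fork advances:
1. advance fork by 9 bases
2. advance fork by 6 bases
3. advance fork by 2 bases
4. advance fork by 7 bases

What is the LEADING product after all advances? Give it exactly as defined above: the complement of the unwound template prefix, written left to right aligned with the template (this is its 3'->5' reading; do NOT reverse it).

Answer: AACCAAAGGTGCGCCAAAGGTATG

Derivation:
Step 1: advance 9 -> fork_pos = 0 + 9 = 9.
Step 2: advance 6 -> fork_pos = 9 + 6 = 15.
Step 3: advance 2 -> fork_pos = 15 + 2 = 17.
Step 4: advance 7 -> fork_pos = 17 + 7 = 24.
Unwound prefix: template[0:24] = TTGGTTTCCACGCGGTTTCCATAC
Complement it base by base (A<->T, C<->G), keeping left-to-right order:
  [0:5] TTGGT -> AACCA
  [5:10] TTCCA -> AAGGT
  [10:15] CGCGG -> GCGCC
  [15:20] TTTCC -> AAAGG
  [20:24] ATAC -> TATG
Concatenate: AACCAAAGGTGCGCCAAAGGTATG (length 24; written aligned with the template, i.e. 3'->5').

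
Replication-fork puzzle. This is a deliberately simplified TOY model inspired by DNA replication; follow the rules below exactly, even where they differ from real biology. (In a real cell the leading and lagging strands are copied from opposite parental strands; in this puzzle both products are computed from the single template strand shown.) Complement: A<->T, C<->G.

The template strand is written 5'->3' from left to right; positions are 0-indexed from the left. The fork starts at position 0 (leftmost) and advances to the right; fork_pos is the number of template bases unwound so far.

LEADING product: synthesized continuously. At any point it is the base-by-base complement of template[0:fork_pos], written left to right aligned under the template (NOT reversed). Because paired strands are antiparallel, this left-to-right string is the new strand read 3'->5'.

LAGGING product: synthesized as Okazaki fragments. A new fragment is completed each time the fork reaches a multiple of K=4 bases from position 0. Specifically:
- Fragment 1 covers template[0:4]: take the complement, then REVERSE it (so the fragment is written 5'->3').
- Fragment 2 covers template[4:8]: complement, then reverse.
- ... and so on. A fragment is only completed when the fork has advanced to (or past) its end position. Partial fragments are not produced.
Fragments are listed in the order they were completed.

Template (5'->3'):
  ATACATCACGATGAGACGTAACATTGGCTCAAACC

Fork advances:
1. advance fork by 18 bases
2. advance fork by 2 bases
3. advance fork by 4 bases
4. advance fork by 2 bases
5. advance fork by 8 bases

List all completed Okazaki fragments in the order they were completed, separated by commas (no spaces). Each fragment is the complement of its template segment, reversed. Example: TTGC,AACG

Step 1: advance 18 -> fork_pos = 0 + 18 = 18. Reached multiple(s) of 4: 4, 8, 12, 16 -> fragments 1-4 completed (4 total).
Step 2: advance 2 -> fork_pos = 18 + 2 = 20. Reached multiple(s) of 4: 20 -> fragment 5 completed (5 total).
Step 3: advance 4 -> fork_pos = 20 + 4 = 24. Reached multiple(s) of 4: 24 -> fragment 6 completed (6 total).
Step 4: advance 2 -> fork_pos = 24 + 2 = 26. Next multiple of 4 is 28 (not reached); still 6 fragment(s).
Step 5: advance 8 -> fork_pos = 26 + 8 = 34. Reached multiple(s) of 4: 28, 32 -> fragments 7-8 completed (8 total).
Final fork_pos = 34, so 8 fragment(s) are complete. Build each: template segment -> complement -> reverse.
Fragment 1: template[0:4] = ATAC -> complement TATG -> reversed GTAT
Fragment 2: template[4:8] = ATCA -> complement TAGT -> reversed TGAT
Fragment 3: template[8:12] = CGAT -> complement GCTA -> reversed ATCG
Fragment 4: template[12:16] = GAGA -> complement CTCT -> reversed TCTC
Fragment 5: template[16:20] = CGTA -> complement GCAT -> reversed TACG
Fragment 6: template[20:24] = ACAT -> complement TGTA -> reversed ATGT
Fragment 7: template[24:28] = TGGC -> complement ACCG -> reversed GCCA
Fragment 8: template[28:32] = TCAA -> complement AGTT -> reversed TTGA

Answer: GTAT,TGAT,ATCG,TCTC,TACG,ATGT,GCCA,TTGA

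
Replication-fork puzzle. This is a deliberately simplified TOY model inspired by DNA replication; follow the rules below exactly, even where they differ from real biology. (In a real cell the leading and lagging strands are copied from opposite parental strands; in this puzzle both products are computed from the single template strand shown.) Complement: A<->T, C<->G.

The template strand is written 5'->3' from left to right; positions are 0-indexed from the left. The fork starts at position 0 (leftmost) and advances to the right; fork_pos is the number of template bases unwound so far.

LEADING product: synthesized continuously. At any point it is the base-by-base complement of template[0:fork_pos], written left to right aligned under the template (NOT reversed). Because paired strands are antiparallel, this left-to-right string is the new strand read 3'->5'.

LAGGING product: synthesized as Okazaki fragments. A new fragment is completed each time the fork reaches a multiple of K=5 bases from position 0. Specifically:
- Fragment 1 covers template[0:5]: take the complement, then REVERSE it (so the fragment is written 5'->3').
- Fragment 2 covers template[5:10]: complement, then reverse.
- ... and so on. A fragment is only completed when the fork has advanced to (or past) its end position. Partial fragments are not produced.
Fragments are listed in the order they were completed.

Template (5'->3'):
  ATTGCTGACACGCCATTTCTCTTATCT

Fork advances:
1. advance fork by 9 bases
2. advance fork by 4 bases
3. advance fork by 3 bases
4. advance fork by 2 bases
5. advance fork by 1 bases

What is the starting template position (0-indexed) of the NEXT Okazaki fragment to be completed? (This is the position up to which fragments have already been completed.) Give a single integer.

Step 1: advance 9 -> fork_pos = 0 + 9 = 9. Reached multiple(s) of 5: 5 -> fragment 1 completed (1 total).
Step 2: advance 4 -> fork_pos = 9 + 4 = 13. Reached multiple(s) of 5: 10 -> fragment 2 completed (2 total).
Step 3: advance 3 -> fork_pos = 13 + 3 = 16. Reached multiple(s) of 5: 15 -> fragment 3 completed (3 total).
Step 4: advance 2 -> fork_pos = 16 + 2 = 18. Next multiple of 5 is 20 (not reached); still 3 fragment(s).
Step 5: advance 1 -> fork_pos = 18 + 1 = 19. Next multiple of 5 is 20 (not reached); still 3 fragment(s).
3 fragment(s) completed, covering template[0:15] (3 x 5 = 15). The next fragment, fragment 4, covers template[15:20], so it starts at position 15.

Answer: 15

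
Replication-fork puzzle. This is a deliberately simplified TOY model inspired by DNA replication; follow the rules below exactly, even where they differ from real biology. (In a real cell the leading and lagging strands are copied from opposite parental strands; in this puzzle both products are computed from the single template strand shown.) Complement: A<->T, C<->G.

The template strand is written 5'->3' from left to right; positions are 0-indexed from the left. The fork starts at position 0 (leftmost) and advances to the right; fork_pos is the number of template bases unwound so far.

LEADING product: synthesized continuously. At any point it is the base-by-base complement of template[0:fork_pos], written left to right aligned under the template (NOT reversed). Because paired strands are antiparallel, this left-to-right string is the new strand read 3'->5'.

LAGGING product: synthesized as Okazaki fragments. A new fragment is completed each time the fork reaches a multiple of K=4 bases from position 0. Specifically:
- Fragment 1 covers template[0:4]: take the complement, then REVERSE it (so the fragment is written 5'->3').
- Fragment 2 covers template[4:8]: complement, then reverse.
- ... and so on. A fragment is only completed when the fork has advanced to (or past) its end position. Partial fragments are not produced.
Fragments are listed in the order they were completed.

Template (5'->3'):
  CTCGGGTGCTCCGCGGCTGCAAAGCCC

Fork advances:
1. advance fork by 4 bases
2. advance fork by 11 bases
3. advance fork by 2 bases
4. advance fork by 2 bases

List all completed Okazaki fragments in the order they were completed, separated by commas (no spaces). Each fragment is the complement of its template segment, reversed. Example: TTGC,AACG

Answer: CGAG,CACC,GGAG,CCGC

Derivation:
Step 1: advance 4 -> fork_pos = 0 + 4 = 4. Reached multiple(s) of 4: 4 -> fragment 1 completed (1 total).
Step 2: advance 11 -> fork_pos = 4 + 11 = 15. Reached multiple(s) of 4: 8, 12 -> fragments 2-3 completed (3 total).
Step 3: advance 2 -> fork_pos = 15 + 2 = 17. Reached multiple(s) of 4: 16 -> fragment 4 completed (4 total).
Step 4: advance 2 -> fork_pos = 17 + 2 = 19. Next multiple of 4 is 20 (not reached); still 4 fragment(s).
Final fork_pos = 19, so 4 fragment(s) are complete. Build each: template segment -> complement -> reverse.
Fragment 1: template[0:4] = CTCG -> complement GAGC -> reversed CGAG
Fragment 2: template[4:8] = GGTG -> complement CCAC -> reversed CACC
Fragment 3: template[8:12] = CTCC -> complement GAGG -> reversed GGAG
Fragment 4: template[12:16] = GCGG -> complement CGCC -> reversed CCGC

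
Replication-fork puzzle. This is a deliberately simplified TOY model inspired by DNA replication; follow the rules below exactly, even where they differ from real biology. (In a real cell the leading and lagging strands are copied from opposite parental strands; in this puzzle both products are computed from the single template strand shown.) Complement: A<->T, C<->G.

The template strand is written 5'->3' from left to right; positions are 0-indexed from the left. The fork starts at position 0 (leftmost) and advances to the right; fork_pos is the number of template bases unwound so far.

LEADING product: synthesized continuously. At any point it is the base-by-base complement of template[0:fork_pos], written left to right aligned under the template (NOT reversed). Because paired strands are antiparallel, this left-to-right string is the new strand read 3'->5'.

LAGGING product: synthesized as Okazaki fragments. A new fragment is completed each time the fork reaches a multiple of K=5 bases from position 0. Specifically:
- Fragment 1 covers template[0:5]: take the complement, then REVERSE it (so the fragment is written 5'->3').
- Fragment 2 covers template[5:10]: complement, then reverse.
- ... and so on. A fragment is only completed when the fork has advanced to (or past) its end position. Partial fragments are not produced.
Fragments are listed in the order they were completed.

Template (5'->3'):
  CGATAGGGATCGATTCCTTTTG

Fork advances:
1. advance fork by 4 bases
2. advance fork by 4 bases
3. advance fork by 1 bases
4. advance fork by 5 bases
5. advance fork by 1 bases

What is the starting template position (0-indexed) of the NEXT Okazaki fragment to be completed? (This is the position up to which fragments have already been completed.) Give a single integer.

Step 1: advance 4 -> fork_pos = 0 + 4 = 4. Next multiple of 5 is 5 (not reached); still 0 fragment(s).
Step 2: advance 4 -> fork_pos = 4 + 4 = 8. Reached multiple(s) of 5: 5 -> fragment 1 completed (1 total).
Step 3: advance 1 -> fork_pos = 8 + 1 = 9. Next multiple of 5 is 10 (not reached); still 1 fragment(s).
Step 4: advance 5 -> fork_pos = 9 + 5 = 14. Reached multiple(s) of 5: 10 -> fragment 2 completed (2 total).
Step 5: advance 1 -> fork_pos = 14 + 1 = 15. Reached multiple(s) of 5: 15 -> fragment 3 completed (3 total).
3 fragment(s) completed, covering template[0:15] (3 x 5 = 15). The next fragment, fragment 4, covers template[15:20], so it starts at position 15.

Answer: 15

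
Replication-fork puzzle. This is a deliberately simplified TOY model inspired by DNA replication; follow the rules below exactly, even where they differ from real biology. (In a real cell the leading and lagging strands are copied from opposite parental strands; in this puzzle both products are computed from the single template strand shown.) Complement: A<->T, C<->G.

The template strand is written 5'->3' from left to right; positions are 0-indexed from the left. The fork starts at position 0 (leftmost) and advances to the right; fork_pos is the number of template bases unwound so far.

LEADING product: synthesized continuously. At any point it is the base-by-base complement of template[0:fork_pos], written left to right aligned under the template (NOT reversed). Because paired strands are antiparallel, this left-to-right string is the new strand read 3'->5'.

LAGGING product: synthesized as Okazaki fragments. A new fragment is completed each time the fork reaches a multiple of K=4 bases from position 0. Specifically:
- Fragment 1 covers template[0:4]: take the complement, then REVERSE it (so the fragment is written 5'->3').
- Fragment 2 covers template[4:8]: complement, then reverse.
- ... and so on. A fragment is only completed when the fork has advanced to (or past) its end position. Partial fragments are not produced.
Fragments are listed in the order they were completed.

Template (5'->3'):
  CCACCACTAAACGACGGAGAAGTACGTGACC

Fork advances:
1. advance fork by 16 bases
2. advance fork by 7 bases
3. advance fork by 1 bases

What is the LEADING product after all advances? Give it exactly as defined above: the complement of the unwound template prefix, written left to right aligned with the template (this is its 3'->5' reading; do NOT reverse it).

Step 1: advance 16 -> fork_pos = 0 + 16 = 16.
Step 2: advance 7 -> fork_pos = 16 + 7 = 23.
Step 3: advance 1 -> fork_pos = 23 + 1 = 24.
Unwound prefix: template[0:24] = CCACCACTAAACGACGGAGAAGTA
Complement it base by base (A<->T, C<->G), keeping left-to-right order:
  [0:5] CCACC -> GGTGG
  [5:10] ACTAA -> TGATT
  [10:15] ACGAC -> TGCTG
  [15:20] GGAGA -> CCTCT
  [20:24] AGTA -> TCAT
Concatenate: GGTGGTGATTTGCTGCCTCTTCAT (length 24; written aligned with the template, i.e. 3'->5').

Answer: GGTGGTGATTTGCTGCCTCTTCAT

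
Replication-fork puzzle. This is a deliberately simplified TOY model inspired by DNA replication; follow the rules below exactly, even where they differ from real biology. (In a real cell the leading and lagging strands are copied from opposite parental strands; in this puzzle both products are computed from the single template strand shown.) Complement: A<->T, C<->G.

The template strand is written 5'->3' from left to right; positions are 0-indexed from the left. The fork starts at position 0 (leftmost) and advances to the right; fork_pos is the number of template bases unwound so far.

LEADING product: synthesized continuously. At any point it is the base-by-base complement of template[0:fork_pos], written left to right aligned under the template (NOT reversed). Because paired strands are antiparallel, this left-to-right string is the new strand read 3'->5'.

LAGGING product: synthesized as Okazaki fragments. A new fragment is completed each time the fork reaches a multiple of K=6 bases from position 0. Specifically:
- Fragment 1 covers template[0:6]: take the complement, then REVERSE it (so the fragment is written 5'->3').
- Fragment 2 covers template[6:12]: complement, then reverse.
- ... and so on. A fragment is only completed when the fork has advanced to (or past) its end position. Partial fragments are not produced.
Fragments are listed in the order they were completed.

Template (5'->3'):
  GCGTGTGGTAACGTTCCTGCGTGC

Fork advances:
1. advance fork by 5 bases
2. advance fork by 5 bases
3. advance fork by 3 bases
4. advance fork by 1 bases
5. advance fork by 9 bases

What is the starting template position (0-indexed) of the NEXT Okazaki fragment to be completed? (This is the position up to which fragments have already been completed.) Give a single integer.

Step 1: advance 5 -> fork_pos = 0 + 5 = 5. Next multiple of 6 is 6 (not reached); still 0 fragment(s).
Step 2: advance 5 -> fork_pos = 5 + 5 = 10. Reached multiple(s) of 6: 6 -> fragment 1 completed (1 total).
Step 3: advance 3 -> fork_pos = 10 + 3 = 13. Reached multiple(s) of 6: 12 -> fragment 2 completed (2 total).
Step 4: advance 1 -> fork_pos = 13 + 1 = 14. Next multiple of 6 is 18 (not reached); still 2 fragment(s).
Step 5: advance 9 -> fork_pos = 14 + 9 = 23. Reached multiple(s) of 6: 18 -> fragment 3 completed (3 total).
3 fragment(s) completed, covering template[0:18] (3 x 6 = 18). The next fragment, fragment 4, covers template[18:24], so it starts at position 18.

Answer: 18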